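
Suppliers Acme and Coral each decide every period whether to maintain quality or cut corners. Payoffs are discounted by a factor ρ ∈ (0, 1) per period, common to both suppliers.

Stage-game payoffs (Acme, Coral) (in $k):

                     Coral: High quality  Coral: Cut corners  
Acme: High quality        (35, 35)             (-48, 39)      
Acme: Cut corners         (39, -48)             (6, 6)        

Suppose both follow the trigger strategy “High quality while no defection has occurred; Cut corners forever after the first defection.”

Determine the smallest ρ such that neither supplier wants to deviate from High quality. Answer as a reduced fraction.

4/33

One-period gain from deviating is 39 − 35 = 4. The loss is 35 − 6 = 29 in every subsequent period, with present value 29·ρ/(1−ρ).
Deviation is unprofitable when 29·ρ/(1−ρ) ≥ 4, i.e. ρ/(1−ρ) ≥ 4/29.
Equivalently ρ ≥ 4/(4+29) = 4/33.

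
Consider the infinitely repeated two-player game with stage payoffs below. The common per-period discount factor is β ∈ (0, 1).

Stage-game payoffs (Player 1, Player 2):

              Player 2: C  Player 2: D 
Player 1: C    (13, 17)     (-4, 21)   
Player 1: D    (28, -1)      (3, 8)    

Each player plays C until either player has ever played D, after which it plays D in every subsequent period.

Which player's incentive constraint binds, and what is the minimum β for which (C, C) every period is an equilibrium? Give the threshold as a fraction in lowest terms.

Player 1; β ≥ 3/5

For Player 1: deviation gain 28−13 = 15, per-period punishment loss 13−3 = 10. IC gives β ≥ 15/25 = 3/5.
For Player 2: gain 4, loss 9 per period, so β ≥ 4/13.
The tighter constraint is Player 1's, so cooperation needs β ≥ 3/5.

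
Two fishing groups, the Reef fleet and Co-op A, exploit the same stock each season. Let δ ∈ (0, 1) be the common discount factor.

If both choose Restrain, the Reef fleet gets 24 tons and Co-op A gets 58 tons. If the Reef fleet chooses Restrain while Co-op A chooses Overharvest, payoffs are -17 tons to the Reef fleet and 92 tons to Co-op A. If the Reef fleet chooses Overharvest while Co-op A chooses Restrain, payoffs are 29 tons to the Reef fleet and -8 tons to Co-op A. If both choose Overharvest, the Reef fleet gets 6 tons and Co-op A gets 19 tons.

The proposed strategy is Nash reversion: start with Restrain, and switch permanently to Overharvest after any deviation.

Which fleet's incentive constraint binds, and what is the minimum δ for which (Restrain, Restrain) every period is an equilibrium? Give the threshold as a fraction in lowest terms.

Co-op A; δ ≥ 34/73

For the Reef fleet: deviation gain 29−24 = 5, per-period punishment loss 24−6 = 18. IC gives δ ≥ 5/23.
For Co-op A: gain 34, loss 39 per period, so δ ≥ 34/73.
The tighter constraint is Co-op A's, so cooperation needs δ ≥ 34/73.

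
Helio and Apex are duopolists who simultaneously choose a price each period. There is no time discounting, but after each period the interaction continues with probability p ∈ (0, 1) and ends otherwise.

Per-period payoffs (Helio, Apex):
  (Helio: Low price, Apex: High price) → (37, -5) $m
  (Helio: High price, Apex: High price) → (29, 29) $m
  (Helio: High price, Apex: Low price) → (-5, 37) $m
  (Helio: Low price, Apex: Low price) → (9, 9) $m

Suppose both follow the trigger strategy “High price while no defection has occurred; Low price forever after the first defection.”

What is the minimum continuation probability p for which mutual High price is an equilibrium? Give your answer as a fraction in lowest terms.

2/7

Expected cooperation value is 29 + p·29 + p²·29 + … = 29/(1−p); deviation gives 37 + p·9/(1−p).
29 ≥ 37(1−p) + 9p ⇒ 28p ≥ 8 ⇒ p ≥ 8/28 = 2/7.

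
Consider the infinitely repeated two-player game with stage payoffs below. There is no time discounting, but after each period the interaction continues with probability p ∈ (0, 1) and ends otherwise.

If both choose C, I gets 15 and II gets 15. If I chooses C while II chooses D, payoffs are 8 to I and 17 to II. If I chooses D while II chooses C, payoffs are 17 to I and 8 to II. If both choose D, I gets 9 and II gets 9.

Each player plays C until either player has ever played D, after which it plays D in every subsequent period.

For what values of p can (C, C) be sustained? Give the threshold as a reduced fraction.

Expected cooperation value is 15 + p·15 + p²·15 + … = 15/(1−p); deviation gives 17 + p·9/(1−p).
15 ≥ 17(1−p) + 9p ⇒ 8p ≥ 2 ⇒ p ≥ 2/8 = 1/4.

1/4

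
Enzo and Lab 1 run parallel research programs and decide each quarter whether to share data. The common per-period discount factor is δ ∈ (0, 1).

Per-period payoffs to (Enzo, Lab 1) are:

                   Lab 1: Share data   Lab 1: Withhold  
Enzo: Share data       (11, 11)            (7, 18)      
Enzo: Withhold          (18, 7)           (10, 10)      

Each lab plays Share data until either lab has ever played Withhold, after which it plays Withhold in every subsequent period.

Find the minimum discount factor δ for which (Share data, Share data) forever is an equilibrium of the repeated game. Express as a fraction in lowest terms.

7/8

11/(1−δ) ≥ 18 + 10δ/(1−δ)
11 ≥ 18 − 8δ
δ ≥ 7/8.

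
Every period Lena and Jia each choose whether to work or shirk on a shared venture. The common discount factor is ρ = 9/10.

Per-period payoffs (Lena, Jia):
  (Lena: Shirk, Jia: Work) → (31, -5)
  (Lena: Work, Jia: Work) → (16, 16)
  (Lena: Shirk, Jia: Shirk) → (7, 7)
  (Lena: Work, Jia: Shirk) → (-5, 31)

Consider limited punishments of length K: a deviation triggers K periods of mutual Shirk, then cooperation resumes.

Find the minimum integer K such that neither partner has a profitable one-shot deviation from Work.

2

IC: ρ(1−ρ^K)/(1−ρ) ≥ (31−16)/(16−7) = 5/3.
With ρ = 9/10: need 1 − ρ^K ≥ 5/3·(1−9/10)/(9/10), i.e. ρ^K ≤ 0.8148.
Since (9/10)^1 = 0.9000 and (9/10)^2 = 0.8100, the smallest such K is 2.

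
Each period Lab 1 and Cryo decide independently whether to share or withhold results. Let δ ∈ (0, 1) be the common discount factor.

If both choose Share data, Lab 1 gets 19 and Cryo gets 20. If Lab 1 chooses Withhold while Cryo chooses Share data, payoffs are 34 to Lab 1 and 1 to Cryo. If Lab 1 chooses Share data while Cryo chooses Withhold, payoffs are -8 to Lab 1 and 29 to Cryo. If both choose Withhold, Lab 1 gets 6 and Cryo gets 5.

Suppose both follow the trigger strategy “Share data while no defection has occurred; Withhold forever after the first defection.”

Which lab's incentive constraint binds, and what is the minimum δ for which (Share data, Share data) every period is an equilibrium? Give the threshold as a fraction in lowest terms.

For Lab 1: deviation gain 34−19 = 15, per-period punishment loss 19−6 = 13. IC gives δ ≥ 15/28.
For Cryo: gain 9, loss 15 per period, so δ ≥ 9/24 = 3/8.
The tighter constraint is Lab 1's, so cooperation needs δ ≥ 15/28.

Lab 1; δ ≥ 15/28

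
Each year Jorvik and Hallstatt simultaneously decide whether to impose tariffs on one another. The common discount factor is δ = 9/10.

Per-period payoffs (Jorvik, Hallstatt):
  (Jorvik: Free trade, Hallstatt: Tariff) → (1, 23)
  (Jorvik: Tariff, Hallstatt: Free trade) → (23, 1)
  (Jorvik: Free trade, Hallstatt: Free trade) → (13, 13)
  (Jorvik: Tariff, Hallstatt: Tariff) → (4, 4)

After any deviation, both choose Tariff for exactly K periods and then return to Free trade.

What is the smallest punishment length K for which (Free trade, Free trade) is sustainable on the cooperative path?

2

Need Σ_{k=1}^{K} δ^k ≥ (23−13)/(13−4) = 1.1111 at δ = 9/10.
At K = 1 the sum is 0.9000 < 1.1111; at K = 2 it is 1.7100 ≥ 1.1111.
So the minimum punishment length is K = 2.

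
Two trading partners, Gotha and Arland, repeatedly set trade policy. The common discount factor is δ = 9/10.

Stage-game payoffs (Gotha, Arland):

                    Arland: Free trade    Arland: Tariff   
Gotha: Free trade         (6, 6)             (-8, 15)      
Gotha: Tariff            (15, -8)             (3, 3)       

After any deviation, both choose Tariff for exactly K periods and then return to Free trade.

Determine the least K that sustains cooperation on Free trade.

Need Σ_{k=1}^{K} δ^k ≥ (15−6)/(6−3) = 3.0000 at δ = 9/10.
At K = 3 the sum is 2.4390 < 3.0000; at K = 4 it is 3.0951 ≥ 3.0000.
So the minimum punishment length is K = 4.

4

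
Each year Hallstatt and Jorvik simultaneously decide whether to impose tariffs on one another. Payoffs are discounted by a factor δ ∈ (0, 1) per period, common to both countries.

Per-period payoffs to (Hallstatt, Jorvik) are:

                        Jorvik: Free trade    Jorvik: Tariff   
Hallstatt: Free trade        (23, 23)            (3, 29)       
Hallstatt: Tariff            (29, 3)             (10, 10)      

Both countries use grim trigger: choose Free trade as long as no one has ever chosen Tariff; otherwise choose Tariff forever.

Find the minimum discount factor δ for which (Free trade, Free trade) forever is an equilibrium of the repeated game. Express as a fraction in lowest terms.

23/(1−δ) ≥ 29 + 10δ/(1−δ)
23 ≥ 29 − 19δ
δ ≥ 6/19.

6/19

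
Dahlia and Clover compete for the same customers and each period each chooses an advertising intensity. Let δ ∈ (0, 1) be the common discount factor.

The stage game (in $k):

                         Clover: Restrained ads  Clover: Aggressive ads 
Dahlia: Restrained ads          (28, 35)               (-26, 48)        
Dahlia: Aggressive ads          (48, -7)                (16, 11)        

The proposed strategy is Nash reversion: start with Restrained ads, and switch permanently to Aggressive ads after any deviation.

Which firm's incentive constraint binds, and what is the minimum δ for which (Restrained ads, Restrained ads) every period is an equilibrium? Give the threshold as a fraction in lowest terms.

Dahlia; δ ≥ 5/8

Dahlia: cooperation gives 28 each period; deviation gives 48 once then 16 forever.
  28/(1−δ) ≥ 48 + 16δ/(1−δ) ⇒ δ ≥ 20/32 = 5/8.
Clover: cooperation gives 35 each period; deviation gives 48 once then 11 forever.
  δ ≥ 13/37.
Both must hold, so the binding constraint is Dahlia's: δ ≥ 5/8.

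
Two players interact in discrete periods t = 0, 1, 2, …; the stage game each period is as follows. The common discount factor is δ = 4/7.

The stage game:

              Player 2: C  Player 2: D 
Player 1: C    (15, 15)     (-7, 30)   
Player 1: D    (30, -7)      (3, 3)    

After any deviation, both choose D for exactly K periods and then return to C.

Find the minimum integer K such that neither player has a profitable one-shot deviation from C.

IC: δ(1−δ^K)/(1−δ) ≥ (30−15)/(15−3) = 5/4.
With δ = 4/7: need 1 − δ^K ≥ 5/4·(1−4/7)/(4/7), i.e. δ^K ≤ 0.0625.
Since (4/7)^4 = 0.1066 and (4/7)^5 = 0.0609, the smallest such K is 5.

5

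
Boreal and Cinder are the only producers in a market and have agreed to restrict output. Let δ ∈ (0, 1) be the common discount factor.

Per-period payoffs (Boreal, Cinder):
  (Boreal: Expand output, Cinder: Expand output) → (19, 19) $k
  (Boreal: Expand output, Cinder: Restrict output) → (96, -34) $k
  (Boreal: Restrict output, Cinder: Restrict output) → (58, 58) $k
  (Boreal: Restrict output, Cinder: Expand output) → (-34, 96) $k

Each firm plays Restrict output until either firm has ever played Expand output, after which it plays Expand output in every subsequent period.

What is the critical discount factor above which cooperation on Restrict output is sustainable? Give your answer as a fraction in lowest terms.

Cooperation forever yields 58 each period: 58/(1−δ).
Deviating yields 96 once, then 19 forever: 96 + 19δ/(1−δ).
No profitable deviation requires 58/(1−δ) ≥ 96 + 19δ/(1−δ).
Multiplying by (1−δ): 58 ≥ 96(1−δ) + 19δ = 96 − 77δ.
So 77δ ≥ 38, i.e. δ ≥ 38/77.

38/77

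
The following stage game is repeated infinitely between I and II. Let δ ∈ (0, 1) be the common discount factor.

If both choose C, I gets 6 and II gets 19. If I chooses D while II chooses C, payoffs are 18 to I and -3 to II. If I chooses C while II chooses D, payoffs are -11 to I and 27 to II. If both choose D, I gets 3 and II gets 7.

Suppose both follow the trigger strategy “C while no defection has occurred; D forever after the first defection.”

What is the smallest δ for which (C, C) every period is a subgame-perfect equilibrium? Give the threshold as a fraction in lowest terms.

4/5

I's threshold: (18−6)/(18−3) = 4/5.
II's threshold: (27−19)/(27−7) = 2/5.
4/5 > 2/5, so I binds and δ* = 4/5.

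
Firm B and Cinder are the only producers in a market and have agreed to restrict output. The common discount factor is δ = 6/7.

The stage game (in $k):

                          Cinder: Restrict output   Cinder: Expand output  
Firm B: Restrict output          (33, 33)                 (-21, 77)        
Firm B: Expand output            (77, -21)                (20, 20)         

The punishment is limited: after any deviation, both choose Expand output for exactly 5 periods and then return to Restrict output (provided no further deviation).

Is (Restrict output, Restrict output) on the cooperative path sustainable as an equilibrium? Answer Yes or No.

IC: δ+…+δ^5 ≥ (77−33)/(33−20) = 44/13.
At δ = 6/7: partial sum = 3.2240 < 3.3846. Cooperation not sustainable.

No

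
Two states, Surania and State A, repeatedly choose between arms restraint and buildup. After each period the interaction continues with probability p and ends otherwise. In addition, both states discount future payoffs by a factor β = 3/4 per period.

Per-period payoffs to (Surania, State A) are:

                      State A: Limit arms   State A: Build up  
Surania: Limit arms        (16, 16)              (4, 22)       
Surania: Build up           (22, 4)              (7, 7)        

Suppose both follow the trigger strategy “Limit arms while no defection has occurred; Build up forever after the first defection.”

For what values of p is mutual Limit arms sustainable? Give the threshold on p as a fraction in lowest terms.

Expected continuation weight on next period's payoff is β·p = 3/4·p, which plays the role of the discount factor.
Cooperation requires 3/4·p ≥ (22−16)/(22−7) = 2/5, hence p ≥ 8/15.

8/15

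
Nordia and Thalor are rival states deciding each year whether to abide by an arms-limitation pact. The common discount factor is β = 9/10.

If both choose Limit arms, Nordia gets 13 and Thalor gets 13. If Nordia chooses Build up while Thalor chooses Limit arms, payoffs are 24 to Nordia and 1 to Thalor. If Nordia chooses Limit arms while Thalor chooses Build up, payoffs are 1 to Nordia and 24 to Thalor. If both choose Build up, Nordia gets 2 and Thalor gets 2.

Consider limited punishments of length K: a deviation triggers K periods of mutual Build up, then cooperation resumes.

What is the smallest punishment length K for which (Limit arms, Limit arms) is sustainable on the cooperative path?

2

IC: β(1−β^K)/(1−β) ≥ (24−13)/(13−2) = 1.
With β = 9/10: need 1 − β^K ≥ 1·(1−9/10)/(9/10), i.e. β^K ≤ 0.8889.
Since (9/10)^1 = 0.9000 and (9/10)^2 = 0.8100, the smallest such K is 2.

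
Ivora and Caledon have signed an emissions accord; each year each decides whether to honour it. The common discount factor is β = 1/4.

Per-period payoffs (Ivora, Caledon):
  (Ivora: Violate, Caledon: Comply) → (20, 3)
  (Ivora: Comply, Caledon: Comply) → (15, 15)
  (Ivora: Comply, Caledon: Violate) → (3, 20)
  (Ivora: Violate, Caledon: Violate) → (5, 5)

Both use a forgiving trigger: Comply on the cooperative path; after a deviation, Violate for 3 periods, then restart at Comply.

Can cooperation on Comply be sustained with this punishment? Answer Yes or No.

No

Comparing payoff streams over the 4 periods until play realigns: cooperate → 15(1+β+…+β^3); deviate → 20 + 5(β+…+β^3).
Cooperation is sustained iff (15−5)(β+…+β^3) ≥ 20−15.
β+…+β^3 = 1/4·(1−(1/4)^3)/(1−1/4) = 0.3281, and (20−15)/(15−5) = 0.5000.
0.3281 < 0.5000, so cooperation is not sustainable.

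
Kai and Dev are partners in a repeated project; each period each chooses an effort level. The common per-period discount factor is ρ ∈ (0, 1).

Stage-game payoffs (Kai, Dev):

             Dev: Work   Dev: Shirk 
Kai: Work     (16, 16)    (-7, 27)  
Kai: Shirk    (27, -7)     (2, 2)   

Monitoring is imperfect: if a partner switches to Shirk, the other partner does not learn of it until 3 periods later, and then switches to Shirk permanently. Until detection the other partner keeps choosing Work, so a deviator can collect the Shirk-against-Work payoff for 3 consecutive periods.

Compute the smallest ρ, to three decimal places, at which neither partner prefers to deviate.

0.761

A deviator earns 27 for 3 periods, then 2 forever; cooperating earns 16 forever. Multiplying the IC by (1−ρ):
16 ≥ 27(1−ρ^3) + 2ρ^3, so 25·ρ^3 ≥ 11 and ρ^3 ≥ 11/25.
ρ ≥ (11/25)^(1/3) ≈ 0.761.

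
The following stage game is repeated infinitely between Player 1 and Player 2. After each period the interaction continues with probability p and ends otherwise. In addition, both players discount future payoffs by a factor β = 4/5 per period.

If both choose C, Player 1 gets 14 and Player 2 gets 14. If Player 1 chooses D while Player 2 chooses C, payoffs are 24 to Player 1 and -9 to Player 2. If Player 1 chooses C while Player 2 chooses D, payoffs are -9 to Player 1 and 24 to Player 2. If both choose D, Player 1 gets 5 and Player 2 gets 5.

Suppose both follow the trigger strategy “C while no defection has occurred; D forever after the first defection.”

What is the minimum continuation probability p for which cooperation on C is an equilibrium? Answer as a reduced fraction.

25/38

Expected continuation weight on next period's payoff is β·p = 4/5·p, which plays the role of the discount factor.
Cooperation requires 4/5·p ≥ (24−14)/(24−5) = 10/19, hence p ≥ 25/38.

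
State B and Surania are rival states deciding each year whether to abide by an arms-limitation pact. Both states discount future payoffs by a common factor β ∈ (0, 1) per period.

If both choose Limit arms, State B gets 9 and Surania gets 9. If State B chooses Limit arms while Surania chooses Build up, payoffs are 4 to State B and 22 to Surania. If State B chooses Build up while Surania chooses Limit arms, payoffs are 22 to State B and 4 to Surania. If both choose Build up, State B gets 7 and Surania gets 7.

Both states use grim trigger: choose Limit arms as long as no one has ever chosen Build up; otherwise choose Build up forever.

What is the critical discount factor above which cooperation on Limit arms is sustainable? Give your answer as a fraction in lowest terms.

9/(1−β) ≥ 22 + 7β/(1−β)
9 ≥ 22 − 15β
β ≥ 13/15.

13/15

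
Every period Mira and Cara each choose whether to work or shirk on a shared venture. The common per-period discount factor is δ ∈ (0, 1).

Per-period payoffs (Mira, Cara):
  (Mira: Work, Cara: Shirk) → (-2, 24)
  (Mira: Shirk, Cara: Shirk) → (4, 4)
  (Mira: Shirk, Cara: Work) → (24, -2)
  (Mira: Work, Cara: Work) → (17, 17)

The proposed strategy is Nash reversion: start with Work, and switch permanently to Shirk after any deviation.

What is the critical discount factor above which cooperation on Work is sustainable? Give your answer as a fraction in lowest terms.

7/20

17/(1−δ) ≥ 24 + 4δ/(1−δ)
17 ≥ 24 − 20δ
δ ≥ 7/20.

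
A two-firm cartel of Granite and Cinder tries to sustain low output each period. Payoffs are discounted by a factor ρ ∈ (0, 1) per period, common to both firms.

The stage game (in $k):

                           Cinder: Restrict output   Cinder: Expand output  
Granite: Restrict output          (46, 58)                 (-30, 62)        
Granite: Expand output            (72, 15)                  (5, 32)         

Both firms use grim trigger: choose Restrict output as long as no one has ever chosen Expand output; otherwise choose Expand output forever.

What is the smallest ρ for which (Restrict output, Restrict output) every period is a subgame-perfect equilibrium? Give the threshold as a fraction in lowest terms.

Granite: cooperation gives 46 each period; deviation gives 72 once then 5 forever.
  46/(1−ρ) ≥ 72 + 5ρ/(1−ρ) ⇒ ρ ≥ 26/67.
Cinder: cooperation gives 58 each period; deviation gives 62 once then 32 forever.
  ρ ≥ 4/30 = 2/15.
Both must hold, so the binding constraint is Granite's: ρ ≥ 26/67.

26/67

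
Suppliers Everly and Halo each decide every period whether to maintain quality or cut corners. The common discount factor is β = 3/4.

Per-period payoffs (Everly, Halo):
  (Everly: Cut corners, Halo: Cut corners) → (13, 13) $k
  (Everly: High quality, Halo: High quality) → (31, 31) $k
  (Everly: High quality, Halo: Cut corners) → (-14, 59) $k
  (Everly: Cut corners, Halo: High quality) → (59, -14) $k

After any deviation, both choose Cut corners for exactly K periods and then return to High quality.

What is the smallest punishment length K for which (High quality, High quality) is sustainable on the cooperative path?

3

No profitable deviation requires (31−13)(β+…+β^K) ≥ 59−31, i.e. β+…+β^K ≥ 14/9 ≈ 1.5556.
With β = 3/4, the partial sums are K=1: 0.7500, K=2: 1.3125, K=3: 1.7344.
K = 3 is the first length at which the sum reaches 1.5556.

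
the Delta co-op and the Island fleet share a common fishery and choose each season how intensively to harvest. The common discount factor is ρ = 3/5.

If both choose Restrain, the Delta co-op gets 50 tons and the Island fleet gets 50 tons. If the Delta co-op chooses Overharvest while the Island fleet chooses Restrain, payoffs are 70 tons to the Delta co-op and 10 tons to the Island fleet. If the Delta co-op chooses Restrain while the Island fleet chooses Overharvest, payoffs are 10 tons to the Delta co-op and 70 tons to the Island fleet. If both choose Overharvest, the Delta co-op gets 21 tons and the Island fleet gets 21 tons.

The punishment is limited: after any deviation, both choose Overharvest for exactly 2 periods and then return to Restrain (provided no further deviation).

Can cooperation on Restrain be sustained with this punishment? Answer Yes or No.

Yes

A one-shot deviation gives 70 now, then 21 for 2 periods, then back to 50.
Gain from deviating: (70−50) today; loss: (50−21) in each of the next 2 periods.
No-deviation condition: (50−21)(ρ+…+ρ^2) ≥ 70−50, i.e. ρ+…+ρ^2 ≥ 20/29.
At ρ = 3/5: ρ+…+ρ^2 = 0.9600 ≥ 0.6897.
So cooperation is sustainable.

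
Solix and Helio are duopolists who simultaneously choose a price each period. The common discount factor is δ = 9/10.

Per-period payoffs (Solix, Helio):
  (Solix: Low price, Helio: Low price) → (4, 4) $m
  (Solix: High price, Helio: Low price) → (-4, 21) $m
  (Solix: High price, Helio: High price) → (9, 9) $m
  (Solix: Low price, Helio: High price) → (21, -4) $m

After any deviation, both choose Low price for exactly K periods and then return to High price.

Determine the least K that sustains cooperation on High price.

IC: δ(1−δ^K)/(1−δ) ≥ (21−9)/(9−4) = 12/5.
With δ = 9/10: need 1 − δ^K ≥ 12/5·(1−9/10)/(9/10), i.e. δ^K ≤ 0.7333.
Since (9/10)^2 = 0.8100 and (9/10)^3 = 0.7290, the smallest such K is 3.

3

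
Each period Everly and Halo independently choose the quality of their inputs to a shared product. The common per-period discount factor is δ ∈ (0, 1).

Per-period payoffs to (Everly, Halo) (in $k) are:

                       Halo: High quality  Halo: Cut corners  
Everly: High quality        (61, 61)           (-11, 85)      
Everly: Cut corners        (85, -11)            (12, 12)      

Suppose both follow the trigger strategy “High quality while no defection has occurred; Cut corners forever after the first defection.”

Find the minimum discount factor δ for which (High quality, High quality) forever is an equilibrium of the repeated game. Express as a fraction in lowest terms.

24/73

61/(1−δ) ≥ 85 + 12δ/(1−δ)
61 ≥ 85 − 73δ
δ ≥ 24/73.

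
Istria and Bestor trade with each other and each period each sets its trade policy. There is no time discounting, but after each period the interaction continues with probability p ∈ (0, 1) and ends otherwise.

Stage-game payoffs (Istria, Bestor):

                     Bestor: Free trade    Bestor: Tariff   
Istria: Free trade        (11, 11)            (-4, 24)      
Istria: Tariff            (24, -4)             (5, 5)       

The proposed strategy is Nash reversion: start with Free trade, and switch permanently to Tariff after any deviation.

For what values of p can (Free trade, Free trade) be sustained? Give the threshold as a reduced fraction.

With no time discounting, the continuation probability p plays the role of the discount factor.
Grim-trigger IC: 11/(1−p) ≥ 24 + 5p/(1−p) ⇒ p ≥ (24−11)/(24−5) = 13/19.

13/19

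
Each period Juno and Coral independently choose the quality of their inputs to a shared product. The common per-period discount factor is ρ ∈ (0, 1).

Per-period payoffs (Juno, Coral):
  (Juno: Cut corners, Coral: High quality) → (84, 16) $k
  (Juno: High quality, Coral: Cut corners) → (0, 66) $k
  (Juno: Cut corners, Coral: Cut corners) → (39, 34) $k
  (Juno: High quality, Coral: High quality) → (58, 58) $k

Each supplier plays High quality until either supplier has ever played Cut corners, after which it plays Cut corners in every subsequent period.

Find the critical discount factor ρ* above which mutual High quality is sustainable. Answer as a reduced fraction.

26/45

Juno's threshold: (84−58)/(84−39) = 26/45.
Coral's threshold: (66−58)/(66−34) = 1/4.
26/45 > 1/4, so Juno binds and ρ* = 26/45.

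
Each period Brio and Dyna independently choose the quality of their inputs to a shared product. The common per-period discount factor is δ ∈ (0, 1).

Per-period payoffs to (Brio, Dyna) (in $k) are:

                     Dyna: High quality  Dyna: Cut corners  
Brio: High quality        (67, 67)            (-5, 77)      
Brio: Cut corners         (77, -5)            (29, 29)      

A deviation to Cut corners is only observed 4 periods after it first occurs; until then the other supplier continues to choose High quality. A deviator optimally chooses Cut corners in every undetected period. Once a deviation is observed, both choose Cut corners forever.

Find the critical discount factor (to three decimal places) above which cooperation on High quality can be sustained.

0.676

The best deviation is to choose Cut corners for all 4 undetected periods, earning 77 each, then 29 forever once detected.
Deviation value: 77(1−δ^4)/(1−δ) + 29δ^4/(1−δ); cooperation value: 67/(1−δ).
IC: 67 ≥ 77(1−δ^4) + 29δ^4 = 77 − 48δ^4.
So δ^4 ≥ 10/48 = 5/24, giving δ ≥ (5/24)^(1/4) ≈ 0.676.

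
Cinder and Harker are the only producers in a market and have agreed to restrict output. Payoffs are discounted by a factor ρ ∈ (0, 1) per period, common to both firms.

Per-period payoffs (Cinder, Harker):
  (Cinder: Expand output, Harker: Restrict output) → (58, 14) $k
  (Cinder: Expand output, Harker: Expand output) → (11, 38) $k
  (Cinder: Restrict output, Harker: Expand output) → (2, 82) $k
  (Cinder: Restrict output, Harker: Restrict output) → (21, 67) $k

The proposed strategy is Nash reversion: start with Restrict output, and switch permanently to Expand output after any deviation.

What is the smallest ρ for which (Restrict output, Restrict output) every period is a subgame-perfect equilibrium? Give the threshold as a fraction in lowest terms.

37/47

Cinder: cooperation gives 21 each period; deviation gives 58 once then 11 forever.
  21/(1−ρ) ≥ 58 + 11ρ/(1−ρ) ⇒ ρ ≥ 37/47.
Harker: cooperation gives 67 each period; deviation gives 82 once then 38 forever.
  ρ ≥ 15/44.
Both must hold, so the binding constraint is Cinder's: ρ ≥ 37/47.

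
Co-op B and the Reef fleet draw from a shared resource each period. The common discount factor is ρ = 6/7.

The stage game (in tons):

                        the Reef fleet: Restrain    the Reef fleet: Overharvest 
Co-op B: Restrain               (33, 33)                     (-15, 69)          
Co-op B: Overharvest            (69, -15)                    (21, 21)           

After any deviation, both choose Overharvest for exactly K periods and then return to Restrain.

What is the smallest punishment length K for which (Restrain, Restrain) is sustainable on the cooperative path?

5

No profitable deviation requires (33−21)(ρ+…+ρ^K) ≥ 69−33, i.e. ρ+…+ρ^K ≥ 3 ≈ 3.0000.
With ρ = 6/7, the partial sums are K=1: 0.8571, K=2: 1.5918, K=3: 2.2216, K=4: 2.7613, K=5: 3.2240.
K = 5 is the first length at which the sum reaches 3.0000.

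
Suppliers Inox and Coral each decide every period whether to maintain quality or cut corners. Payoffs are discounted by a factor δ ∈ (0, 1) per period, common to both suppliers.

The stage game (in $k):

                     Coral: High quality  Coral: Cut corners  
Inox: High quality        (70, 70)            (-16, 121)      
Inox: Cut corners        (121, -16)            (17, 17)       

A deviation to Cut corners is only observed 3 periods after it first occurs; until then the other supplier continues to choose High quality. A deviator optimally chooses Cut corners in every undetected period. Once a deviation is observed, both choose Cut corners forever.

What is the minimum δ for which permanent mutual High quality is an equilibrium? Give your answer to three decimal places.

0.789

A deviator earns 121 for 3 periods, then 17 forever; cooperating earns 70 forever. Multiplying the IC by (1−δ):
70 ≥ 121(1−δ^3) + 17δ^3, so 104·δ^3 ≥ 51 and δ^3 ≥ 51/104.
δ ≥ (51/104)^(1/3) ≈ 0.789.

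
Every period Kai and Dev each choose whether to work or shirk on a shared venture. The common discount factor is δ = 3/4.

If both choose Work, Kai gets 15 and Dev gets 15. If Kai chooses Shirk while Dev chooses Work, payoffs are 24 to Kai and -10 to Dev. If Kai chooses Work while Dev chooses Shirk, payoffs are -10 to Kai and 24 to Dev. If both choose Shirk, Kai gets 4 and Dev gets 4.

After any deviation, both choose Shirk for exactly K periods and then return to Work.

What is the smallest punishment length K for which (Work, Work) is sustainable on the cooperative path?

2

IC: δ(1−δ^K)/(1−δ) ≥ (24−15)/(15−4) = 9/11.
With δ = 3/4: need 1 − δ^K ≥ 9/11·(1−3/4)/(3/4), i.e. δ^K ≤ 0.7273.
Since (3/4)^1 = 0.7500 and (3/4)^2 = 0.5625, the smallest such K is 2.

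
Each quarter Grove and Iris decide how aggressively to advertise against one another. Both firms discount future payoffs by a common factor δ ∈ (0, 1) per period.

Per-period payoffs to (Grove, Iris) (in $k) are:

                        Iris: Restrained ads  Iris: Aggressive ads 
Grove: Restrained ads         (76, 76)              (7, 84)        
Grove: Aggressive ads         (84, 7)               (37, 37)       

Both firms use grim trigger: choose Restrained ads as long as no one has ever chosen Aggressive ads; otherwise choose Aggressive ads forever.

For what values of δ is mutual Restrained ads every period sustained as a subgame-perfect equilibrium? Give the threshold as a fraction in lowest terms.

76/(1−δ) ≥ 84 + 37δ/(1−δ)
76 ≥ 84 − 47δ
δ ≥ 8/47.

8/47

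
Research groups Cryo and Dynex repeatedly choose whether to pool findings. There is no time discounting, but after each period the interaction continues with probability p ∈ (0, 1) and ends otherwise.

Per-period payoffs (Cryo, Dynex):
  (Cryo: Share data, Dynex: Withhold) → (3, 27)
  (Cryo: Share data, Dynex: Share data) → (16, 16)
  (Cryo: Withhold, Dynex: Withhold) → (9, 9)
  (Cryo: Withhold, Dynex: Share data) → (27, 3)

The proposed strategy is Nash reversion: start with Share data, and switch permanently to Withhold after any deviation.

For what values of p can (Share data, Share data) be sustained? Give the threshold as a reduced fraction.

11/18

With no time discounting, the continuation probability p plays the role of the discount factor.
Grim-trigger IC: 16/(1−p) ≥ 27 + 9p/(1−p) ⇒ p ≥ (27−16)/(27−9) = 11/18.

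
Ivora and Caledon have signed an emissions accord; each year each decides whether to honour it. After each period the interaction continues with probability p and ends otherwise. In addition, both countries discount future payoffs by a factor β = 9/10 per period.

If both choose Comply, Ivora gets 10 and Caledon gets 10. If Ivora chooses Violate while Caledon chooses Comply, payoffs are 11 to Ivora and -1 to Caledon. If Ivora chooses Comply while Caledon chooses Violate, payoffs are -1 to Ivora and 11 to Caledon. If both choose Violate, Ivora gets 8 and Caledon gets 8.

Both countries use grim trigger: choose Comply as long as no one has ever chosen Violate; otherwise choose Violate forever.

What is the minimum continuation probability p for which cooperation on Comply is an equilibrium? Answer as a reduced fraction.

With continuation probability p and discount β, the effective per-period discount factor is βp.
Grim-trigger IC: βp ≥ (11−10)/(11−8) = 1/3.
So p ≥ (1/3)/(9/10) = 10/27.

10/27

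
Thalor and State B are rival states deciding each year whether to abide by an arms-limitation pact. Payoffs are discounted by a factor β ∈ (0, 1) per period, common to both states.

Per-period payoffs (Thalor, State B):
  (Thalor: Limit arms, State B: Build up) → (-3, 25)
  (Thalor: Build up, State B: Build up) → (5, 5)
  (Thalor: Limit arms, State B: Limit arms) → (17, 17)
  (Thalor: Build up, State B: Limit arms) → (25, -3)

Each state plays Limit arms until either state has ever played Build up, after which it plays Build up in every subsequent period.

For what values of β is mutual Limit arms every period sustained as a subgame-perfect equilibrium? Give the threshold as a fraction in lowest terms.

2/5

Under grim trigger the critical discount factor is (T−C)/(T−P) with T = 25, C = 17, P = 5.
β* = (25−17)/(25−5) = 8/20 = 2/5.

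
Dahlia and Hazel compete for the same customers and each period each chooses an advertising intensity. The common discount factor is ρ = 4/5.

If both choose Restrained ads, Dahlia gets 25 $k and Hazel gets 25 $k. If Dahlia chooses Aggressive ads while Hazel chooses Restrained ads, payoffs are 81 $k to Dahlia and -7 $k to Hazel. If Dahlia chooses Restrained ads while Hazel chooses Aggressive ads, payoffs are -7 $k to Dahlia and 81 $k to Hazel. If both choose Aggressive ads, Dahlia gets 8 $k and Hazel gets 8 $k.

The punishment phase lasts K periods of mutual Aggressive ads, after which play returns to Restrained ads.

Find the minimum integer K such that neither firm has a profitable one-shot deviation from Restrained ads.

8

IC: ρ(1−ρ^K)/(1−ρ) ≥ (81−25)/(25−8) = 56/17.
With ρ = 4/5: need 1 − ρ^K ≥ 56/17·(1−4/5)/(4/5), i.e. ρ^K ≤ 0.1765.
Since (4/5)^7 = 0.2097 and (4/5)^8 = 0.1678, the smallest such K is 8.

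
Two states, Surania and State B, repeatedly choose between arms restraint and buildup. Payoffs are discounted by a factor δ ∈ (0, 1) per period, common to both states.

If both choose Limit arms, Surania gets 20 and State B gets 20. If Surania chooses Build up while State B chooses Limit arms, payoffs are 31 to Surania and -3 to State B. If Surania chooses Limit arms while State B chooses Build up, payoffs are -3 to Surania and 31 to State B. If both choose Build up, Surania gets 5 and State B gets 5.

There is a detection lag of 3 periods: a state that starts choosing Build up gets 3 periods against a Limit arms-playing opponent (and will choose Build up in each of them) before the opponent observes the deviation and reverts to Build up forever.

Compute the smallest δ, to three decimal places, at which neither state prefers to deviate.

Deviating for the 3 undetected periods gains 31−20 = 11 per period over cooperation, then loses 20−5 = 15 per period forever once punishment starts.
Gain: 11(1 + δ + … + δ^2); loss: 15·δ^3/(1−δ).
No profitable deviation ⇔ 11(1−δ^3) ≤ 15·δ^3, i.e. δ^3 ≥ 11/(11+15) = 11/26.
Hence δ ≥ (11/26)^(1/3) ≈ 0.751.

0.751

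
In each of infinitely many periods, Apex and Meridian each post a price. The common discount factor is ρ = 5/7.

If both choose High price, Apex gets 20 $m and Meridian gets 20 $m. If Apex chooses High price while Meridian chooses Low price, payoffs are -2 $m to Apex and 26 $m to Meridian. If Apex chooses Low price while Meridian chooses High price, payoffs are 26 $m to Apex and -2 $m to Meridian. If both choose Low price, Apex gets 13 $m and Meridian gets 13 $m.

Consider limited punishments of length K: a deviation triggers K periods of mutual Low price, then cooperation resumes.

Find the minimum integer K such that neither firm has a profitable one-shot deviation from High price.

No profitable deviation requires (20−13)(ρ+…+ρ^K) ≥ 26−20, i.e. ρ+…+ρ^K ≥ 6/7 ≈ 0.8571.
With ρ = 5/7, the partial sums are K=1: 0.7143, K=2: 1.2245.
K = 2 is the first length at which the sum reaches 0.8571.

2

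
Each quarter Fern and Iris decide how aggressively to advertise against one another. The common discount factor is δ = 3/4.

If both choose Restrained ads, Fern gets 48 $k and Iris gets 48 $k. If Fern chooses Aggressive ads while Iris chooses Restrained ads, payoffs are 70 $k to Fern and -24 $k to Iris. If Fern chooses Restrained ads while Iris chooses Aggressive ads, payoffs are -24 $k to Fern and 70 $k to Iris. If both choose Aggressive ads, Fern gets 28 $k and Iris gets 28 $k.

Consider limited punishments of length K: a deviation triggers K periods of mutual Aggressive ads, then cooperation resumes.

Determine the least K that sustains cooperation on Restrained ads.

Need Σ_{k=1}^{K} δ^k ≥ (70−48)/(48−28) = 1.1000 at δ = 3/4.
At K = 1 the sum is 0.7500 < 1.1000; at K = 2 it is 1.3125 ≥ 1.1000.
So the minimum punishment length is K = 2.

2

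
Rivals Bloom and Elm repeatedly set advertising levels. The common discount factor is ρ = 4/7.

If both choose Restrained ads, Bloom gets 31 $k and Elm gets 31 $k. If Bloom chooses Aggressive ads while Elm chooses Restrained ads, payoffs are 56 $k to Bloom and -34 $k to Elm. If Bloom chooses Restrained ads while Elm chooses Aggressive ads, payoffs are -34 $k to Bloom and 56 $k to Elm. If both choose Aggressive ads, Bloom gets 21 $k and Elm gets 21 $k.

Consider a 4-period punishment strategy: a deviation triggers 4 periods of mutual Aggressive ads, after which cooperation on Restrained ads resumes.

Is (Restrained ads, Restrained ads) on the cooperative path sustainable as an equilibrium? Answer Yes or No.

Comparing payoff streams over the 5 periods until play realigns: cooperate → 31(1+ρ+…+ρ^4); deviate → 56 + 21(ρ+…+ρ^4).
Cooperation is sustained iff (31−21)(ρ+…+ρ^4) ≥ 56−31.
ρ+…+ρ^4 = 4/7·(1−(4/7)^4)/(1−4/7) = 1.1912, and (56−31)/(31−21) = 2.5000.
1.1912 < 2.5000, so cooperation is not sustainable.

No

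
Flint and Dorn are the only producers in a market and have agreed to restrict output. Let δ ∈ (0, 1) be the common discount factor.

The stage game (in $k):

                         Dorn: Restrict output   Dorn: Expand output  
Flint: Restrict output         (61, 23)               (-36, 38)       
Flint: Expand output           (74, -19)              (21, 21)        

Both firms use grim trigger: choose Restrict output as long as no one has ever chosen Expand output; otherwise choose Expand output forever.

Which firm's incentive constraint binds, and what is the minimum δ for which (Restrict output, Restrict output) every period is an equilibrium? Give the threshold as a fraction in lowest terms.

Flint: cooperation gives 61 each period; deviation gives 74 once then 21 forever.
  61/(1−δ) ≥ 74 + 21δ/(1−δ) ⇒ δ ≥ 13/53.
Dorn: cooperation gives 23 each period; deviation gives 38 once then 21 forever.
  δ ≥ 15/17.
Both must hold, so the binding constraint is Dorn's: δ ≥ 15/17.

Dorn; δ ≥ 15/17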